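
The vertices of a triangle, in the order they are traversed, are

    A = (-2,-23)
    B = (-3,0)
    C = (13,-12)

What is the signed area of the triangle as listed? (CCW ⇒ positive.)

Apply Gauss's area formula: 2A = Σ (x_i·y_{i+1} − x_{i+1}·y_i), indices taken mod 3.
A→B: (-2)(0) − (-3)(-23) = -69
B→C: (-3)(-12) − (13)(0) = 36
C→A: (13)(-23) − (-2)(-12) = -323
Σ = -356
Signed area = Σ/2 = -178 (negative ⇒ clockwise traversal).

-178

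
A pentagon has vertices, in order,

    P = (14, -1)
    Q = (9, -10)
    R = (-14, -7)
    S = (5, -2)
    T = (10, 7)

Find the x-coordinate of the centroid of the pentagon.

361/81

Apply the surveyor's formula. First the cross-terms c_i = x_i·y_{i+1} − x_{i+1}·y_i:
  -131, -203, 63, 55, -108  ⇒  2A = -324, A = -162.
Then Σ (x_i + x_{i+1})·c_i = -4332, so x̄ = -4332 / (6·(-162)) = 361/81.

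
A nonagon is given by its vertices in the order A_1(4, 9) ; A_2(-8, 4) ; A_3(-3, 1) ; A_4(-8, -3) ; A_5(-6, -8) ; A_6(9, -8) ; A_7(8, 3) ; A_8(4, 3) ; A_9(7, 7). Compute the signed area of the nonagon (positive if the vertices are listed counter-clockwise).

210

Apply the shoelace (surveyor's) formula: 2A = Σ (x_i·y_{i+1} − x_{i+1}·y_i), indices taken mod 9.
Cross-terms: 88, 4, 17, 46, 120, 91, 12, 7, 35  ⇒  Σ = 420
Signed area = Σ/2 = 210 (positive ⇒ counter-clockwise traversal).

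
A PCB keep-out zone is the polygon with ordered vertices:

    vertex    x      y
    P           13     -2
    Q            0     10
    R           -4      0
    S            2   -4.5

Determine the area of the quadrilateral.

Σ = (130) + (40) + (18) + (54.5) = 242.5
Area = |Σ|/2 = 121.25.

121.25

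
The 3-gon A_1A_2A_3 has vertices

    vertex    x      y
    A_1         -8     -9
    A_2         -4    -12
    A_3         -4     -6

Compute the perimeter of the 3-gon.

|A_1A_2| = √((4)² + (-3)²) = √25 = 5
|A_2A_3| = √((0)² + (6)²) = √36 = 6
|A_3A_1| = √((-4)² + (-3)²) = √25 = 5
Perimeter = 5 + 6 + 5 = 16.

16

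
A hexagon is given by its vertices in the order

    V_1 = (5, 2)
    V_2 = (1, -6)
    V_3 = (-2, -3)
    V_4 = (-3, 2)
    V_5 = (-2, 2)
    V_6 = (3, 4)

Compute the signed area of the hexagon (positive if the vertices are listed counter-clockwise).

-45

Apply Gauss's area formula: 2A = Σ (x_i·y_{i+1} − x_{i+1}·y_i), indices taken mod 6.
Σ = (-32) + (-15) + (-13) + (-2) + (-14) + (-14) = -90
Signed area = Σ/2 = -45 (negative ⇒ clockwise traversal).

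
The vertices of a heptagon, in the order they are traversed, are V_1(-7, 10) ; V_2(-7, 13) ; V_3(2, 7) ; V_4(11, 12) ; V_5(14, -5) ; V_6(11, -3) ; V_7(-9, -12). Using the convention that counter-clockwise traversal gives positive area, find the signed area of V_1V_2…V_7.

-346

Apply Gauss's area formula: 2A = Σ (x_i·y_{i+1} − x_{i+1}·y_i), indices taken mod 7.
Σ = (-21) + (-75) + (-53) + (-223) + (13) + (-159) + (-174) = -692
Signed area = Σ/2 = -346 (negative ⇒ clockwise traversal).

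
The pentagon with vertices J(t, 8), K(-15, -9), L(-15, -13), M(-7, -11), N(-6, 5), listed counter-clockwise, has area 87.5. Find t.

Write out the shoelace sum; only the two edges meeting at J involve t:
2·Area = [((-6)·8 − t·5) + (t·(-9) − (-15)·8)] + 33
       = -14·t + 105 = 175
⇒ t = -5.

-5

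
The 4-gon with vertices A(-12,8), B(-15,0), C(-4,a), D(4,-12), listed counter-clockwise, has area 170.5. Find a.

-15

The doubled signed area Σ (x_i y_{i+1} − x_{i+1} y_i) is linear in a.
With a=0 it equals 56; the coefficient of a is -19 (from the two edges through C).
So -19·a + 56 = 2·170.5 = 341 ⇒ a = -15.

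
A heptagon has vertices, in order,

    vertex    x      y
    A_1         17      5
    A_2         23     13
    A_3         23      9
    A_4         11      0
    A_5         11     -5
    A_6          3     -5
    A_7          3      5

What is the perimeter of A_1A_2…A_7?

66

|A_1A_2| = √((6)² + (8)²) = √100 = 10
|A_2A_3| = √((0)² + (-4)²) = √16 = 4
|A_3A_4| = √((-12)² + (-9)²) = √225 = 15
|A_4A_5| = √((0)² + (-5)²) = √25 = 5
|A_5A_6| = √((-8)² + (0)²) = √64 = 8
|A_6A_7| = √((0)² + (10)²) = √100 = 10
|A_7A_1| = √((14)² + (0)²) = √196 = 14
Perimeter = 10 + 4 + 15 + 5 + 8 + 10 + 14 = 66.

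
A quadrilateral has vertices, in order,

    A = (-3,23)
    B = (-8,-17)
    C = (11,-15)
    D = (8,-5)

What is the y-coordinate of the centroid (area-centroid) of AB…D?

-278/97

Apply Gauss's area formula. First the cross-terms c_i = x_i·y_{i+1} − x_{i+1}·y_i:
  235, 307, 65, 169  ⇒  2A = 776, A = 388.
Then Σ (y_i + y_{i+1})·c_i = -6672, so ȳ = -6672 / (6·388) = -278/97.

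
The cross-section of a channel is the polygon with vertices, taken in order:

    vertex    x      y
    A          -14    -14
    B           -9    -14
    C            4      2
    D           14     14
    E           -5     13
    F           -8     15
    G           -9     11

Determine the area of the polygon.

Σ = (70) + (38) + (28) + (252) + (29) + (47) + (280) = 744
Area = |Σ|/2 = 372.

372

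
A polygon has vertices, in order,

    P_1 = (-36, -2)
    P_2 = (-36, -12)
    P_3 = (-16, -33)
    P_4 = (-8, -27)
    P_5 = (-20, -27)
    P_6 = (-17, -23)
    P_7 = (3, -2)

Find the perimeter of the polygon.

134

|P_1P_2| = √((0)² + (-10)²) = √100 = 10
|P_2P_3| = √((20)² + (-21)²) = √841 = 29
|P_3P_4| = √((8)² + (6)²) = √100 = 10
|P_4P_5| = √((-12)² + (0)²) = √144 = 12
|P_5P_6| = √((3)² + (4)²) = √25 = 5
|P_6P_7| = √((20)² + (21)²) = √841 = 29
|P_7P_1| = √((-39)² + (0)²) = √1521 = 39
Perimeter = 10 + 29 + 10 + 12 + 5 + 29 + 39 = 134.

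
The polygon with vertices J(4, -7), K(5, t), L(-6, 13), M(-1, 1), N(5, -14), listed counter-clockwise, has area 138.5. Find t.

Write out the shoelace sum; only the two edges meeting at K involve t:
2·Area = [(4·t − 5·(-7)) + (5·13 − (-6)·t)] + 37
       = 10·t + 137 = 277
⇒ t = 14.

14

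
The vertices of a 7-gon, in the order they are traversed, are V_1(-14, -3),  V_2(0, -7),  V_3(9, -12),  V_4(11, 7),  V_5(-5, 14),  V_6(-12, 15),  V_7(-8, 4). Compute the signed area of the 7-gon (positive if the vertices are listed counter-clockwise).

395

Σ = (98) + (63) + (195) + (189) + (93) + (72) + (80) = 790
Signed area = Σ/2 = 395 (positive ⇒ counter-clockwise traversal).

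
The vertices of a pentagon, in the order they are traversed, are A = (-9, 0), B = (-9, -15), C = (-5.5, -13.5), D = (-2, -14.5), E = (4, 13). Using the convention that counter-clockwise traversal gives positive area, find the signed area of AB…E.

187.875

A→B: (-9)(-15) − (-9)(0) = 135
B→C: (-9)(-13.5) − (-5.5)(-15) = 39
C→D: (-5.5)(-14.5) − (-2)(-13.5) = 52.75
D→E: (-2)(13) − (4)(-14.5) = 32
E→A: (4)(0) − (-9)(13) = 117
Σ = 375.75
Signed area = Σ/2 = 187.875 (positive ⇒ counter-clockwise traversal).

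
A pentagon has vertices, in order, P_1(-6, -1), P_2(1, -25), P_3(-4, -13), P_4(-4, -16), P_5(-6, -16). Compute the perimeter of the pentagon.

|P_1P_2| = √((7)² + (-24)²) = √625 = 25
|P_2P_3| = √((-5)² + (12)²) = √169 = 13
|P_3P_4| = √((0)² + (-3)²) = √9 = 3
|P_4P_5| = √((-2)² + (0)²) = √4 = 2
|P_5P_1| = √((0)² + (15)²) = √225 = 15
Perimeter = 25 + 13 + 3 + 2 + 15 = 58.

58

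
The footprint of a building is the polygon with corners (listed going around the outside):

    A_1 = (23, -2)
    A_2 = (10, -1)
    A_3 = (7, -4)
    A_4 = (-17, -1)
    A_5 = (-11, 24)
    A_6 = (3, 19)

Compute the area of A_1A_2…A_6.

627

Apply the surveyor's formula: 2A = Σ (x_i·y_{i+1} − x_{i+1}·y_i), indices taken mod 6.
Σ = (-3) + (-33) + (-75) + (-419) + (-281) + (-443) = -1254
Area = |Σ|/2 = 627.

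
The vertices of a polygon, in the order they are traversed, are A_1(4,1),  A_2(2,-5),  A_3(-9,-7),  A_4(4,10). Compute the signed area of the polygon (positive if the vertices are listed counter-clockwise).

Apply the shoelace (surveyor's) formula: 2A = Σ (x_i·y_{i+1} − x_{i+1}·y_i), indices taken mod 4.
Σ = (-22) + (-59) + (-62) + (-36) = -179
Signed area = Σ/2 = -89.5 (negative ⇒ clockwise traversal).

-89.5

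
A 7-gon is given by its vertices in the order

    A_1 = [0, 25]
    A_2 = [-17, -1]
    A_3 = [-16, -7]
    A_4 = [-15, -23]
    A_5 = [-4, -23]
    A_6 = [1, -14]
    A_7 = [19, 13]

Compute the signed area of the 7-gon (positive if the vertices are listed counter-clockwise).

Apply the shoelace formula: 2A = Σ (x_i·y_{i+1} − x_{i+1}·y_i), indices taken mod 7.
Σ = (425) + (103) + (263) + (253) + (79) + (279) + (475) = 1877
Signed area = Σ/2 = 938.5 (positive ⇒ counter-clockwise traversal).

938.5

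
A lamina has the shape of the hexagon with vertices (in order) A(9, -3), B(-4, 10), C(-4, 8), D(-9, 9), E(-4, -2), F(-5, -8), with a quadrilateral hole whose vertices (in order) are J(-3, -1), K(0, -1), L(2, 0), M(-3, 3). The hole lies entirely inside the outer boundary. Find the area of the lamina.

Outer boundary:
Apply Gauss's area formula: 2A = Σ (x_i·y_{i+1} − x_{i+1}·y_i), indices taken mod 6.
Cross-terms: 78, 8, 36, 54, 22, 87  ⇒  Σ = 285
Area = |Σ|/2 = 142.5.
Hole:
Apply the surveyor's formula: 2A = Σ (x_i·y_{i+1} − x_{i+1}·y_i), indices taken mod 4.
Cross-terms: 3, 2, 6, 12  ⇒  Σ = 23
Area = |Σ|/2 = 11.5.
Net area = 142.5 − 11.5 = 131.

131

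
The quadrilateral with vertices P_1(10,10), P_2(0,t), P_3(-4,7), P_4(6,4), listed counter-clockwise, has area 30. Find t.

Write out the shoelace sum; only the two edges meeting at P_2 involve t:
2·Area = [(10·t − 0·10) + (0·7 − (-4)·t)] + -38
       = 14·t + -38 = 60
⇒ t = 7.

7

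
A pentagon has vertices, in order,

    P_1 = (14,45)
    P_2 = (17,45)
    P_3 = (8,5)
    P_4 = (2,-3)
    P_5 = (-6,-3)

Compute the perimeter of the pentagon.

|P_1P_2| = √((3)² + (0)²) = √9 = 3
|P_2P_3| = √((-9)² + (-40)²) = √1681 = 41
|P_3P_4| = √((-6)² + (-8)²) = √100 = 10
|P_4P_5| = √((-8)² + (0)²) = √64 = 8
|P_5P_1| = √((20)² + (48)²) = √2704 = 52
Perimeter = 3 + 41 + 10 + 8 + 52 = 114.

114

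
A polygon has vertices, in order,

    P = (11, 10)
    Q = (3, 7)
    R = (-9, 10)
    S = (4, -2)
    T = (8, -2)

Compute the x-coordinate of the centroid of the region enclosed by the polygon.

187/57

Apply the surveyor's formula. First the cross-terms c_i = x_i·y_{i+1} − x_{i+1}·y_i:
  47, 93, -22, 8, 102  ⇒  2A = 228, A = 114.
Then Σ (x_i + x_{i+1})·c_i = 2244, so x̄ = 2244 / (6·114) = 187/57.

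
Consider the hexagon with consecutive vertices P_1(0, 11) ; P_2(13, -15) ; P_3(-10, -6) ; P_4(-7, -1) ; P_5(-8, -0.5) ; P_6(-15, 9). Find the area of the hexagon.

Apply the surveyor's formula: 2A = Σ (x_i·y_{i+1} − x_{i+1}·y_i), indices taken mod 6.
Cross-terms: -143, -228, -32, -4.5, -79.5, -165  ⇒  Σ = -652
Area = |Σ|/2 = 326.

326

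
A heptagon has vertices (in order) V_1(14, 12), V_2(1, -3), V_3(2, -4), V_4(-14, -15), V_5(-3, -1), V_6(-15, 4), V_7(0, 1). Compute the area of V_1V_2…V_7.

Apply the surveyor's formula: 2A = Σ (x_i·y_{i+1} − x_{i+1}·y_i), indices taken mod 7.
Cross-terms: -54, 2, -86, -31, -27, -15, -14  ⇒  Σ = -225
Area = |Σ|/2 = 112.5.

112.5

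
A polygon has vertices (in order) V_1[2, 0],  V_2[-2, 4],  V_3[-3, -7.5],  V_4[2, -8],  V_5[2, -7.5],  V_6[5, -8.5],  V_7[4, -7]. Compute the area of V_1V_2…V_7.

Apply the shoelace (surveyor's) formula: 2A = Σ (x_i·y_{i+1} − x_{i+1}·y_i), indices taken mod 7.
Cross-terms: 8, 27, 39, 1, 20.5, -1, 14  ⇒  Σ = 108.5
Area = |Σ|/2 = 54.25.

54.25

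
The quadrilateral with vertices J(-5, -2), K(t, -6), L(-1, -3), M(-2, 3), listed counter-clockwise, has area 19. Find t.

The doubled signed area Σ (x_i y_{i+1} − x_{i+1} y_i) is linear in t.
With t=0 it equals 34; the coefficient of t is -1 (from the two edges through K).
So -1·t + 34 = 2·19 = 38 ⇒ t = -4.

-4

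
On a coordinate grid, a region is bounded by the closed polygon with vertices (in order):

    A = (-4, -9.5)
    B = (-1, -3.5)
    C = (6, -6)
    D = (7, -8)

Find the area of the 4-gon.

36.5

Apply the shoelace (surveyor's) formula: 2A = Σ (x_i·y_{i+1} − x_{i+1}·y_i), indices taken mod 4.
Σ = (4.5) + (27) + (-6) + (-98.5) = -73
Area = |Σ|/2 = 36.5.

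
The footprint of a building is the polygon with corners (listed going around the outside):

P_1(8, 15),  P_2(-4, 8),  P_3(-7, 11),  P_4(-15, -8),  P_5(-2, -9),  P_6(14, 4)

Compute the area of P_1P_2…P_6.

Cross-terms: 124, 12, 221, 119, 118, 178  ⇒  Σ = 772
Area = |Σ|/2 = 386.

386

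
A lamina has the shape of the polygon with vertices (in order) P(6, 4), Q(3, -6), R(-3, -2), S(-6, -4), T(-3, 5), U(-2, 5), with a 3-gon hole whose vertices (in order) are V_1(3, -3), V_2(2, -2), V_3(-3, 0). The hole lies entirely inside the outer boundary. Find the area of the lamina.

77

Outer boundary:
Apply the shoelace formula: 2A = Σ (x_i·y_{i+1} − x_{i+1}·y_i), indices taken mod 6.
Cross-terms: -48, -24, 0, -42, -5, -38  ⇒  Σ = -157
Area = |Σ|/2 = 78.5.
Hole:
Apply Gauss's area formula: 2A = Σ (x_i·y_{i+1} − x_{i+1}·y_i), indices taken mod 3.
Cross-terms: 0, -6, 9  ⇒  Σ = 3
Area = |Σ|/2 = 1.5.
Net area = 78.5 − 1.5 = 77.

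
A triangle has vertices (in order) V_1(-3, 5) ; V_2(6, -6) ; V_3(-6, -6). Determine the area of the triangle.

66

Apply the surveyor's formula: 2A = Σ (x_i·y_{i+1} − x_{i+1}·y_i), indices taken mod 3.
V_1→V_2: (-3)(-6) − (6)(5) = -12
V_2→V_3: (6)(-6) − (-6)(-6) = -72
V_3→V_1: (-6)(5) − (-3)(-6) = -48
Σ = -132
Area = |Σ|/2 = 66.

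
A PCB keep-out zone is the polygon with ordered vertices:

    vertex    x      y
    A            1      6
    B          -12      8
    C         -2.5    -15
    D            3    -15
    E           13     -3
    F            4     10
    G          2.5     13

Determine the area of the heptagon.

Apply the shoelace formula: 2A = Σ (x_i·y_{i+1} − x_{i+1}·y_i), indices taken mod 7.
A→B: (1)(8) − (-12)(6) = 80
B→C: (-12)(-15) − (-2.5)(8) = 200
C→D: (-2.5)(-15) − (3)(-15) = 82.5
D→E: (3)(-3) − (13)(-15) = 186
E→F: (13)(10) − (4)(-3) = 142
F→G: (4)(13) − (2.5)(10) = 27
G→A: (2.5)(6) − (1)(13) = 2
Σ = 719.5
Area = |Σ|/2 = 359.75.

359.75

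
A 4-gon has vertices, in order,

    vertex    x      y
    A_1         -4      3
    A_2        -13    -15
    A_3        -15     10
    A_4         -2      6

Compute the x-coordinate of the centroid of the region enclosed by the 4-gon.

-283/28

Apply Gauss's area formula. First the cross-terms c_i = x_i·y_{i+1} − x_{i+1}·y_i:
  99, -355, -70, 18  ⇒  2A = -308, A = -154.
Then Σ (x_i + x_{i+1})·c_i = 9339, so x̄ = 9339 / (6·(-154)) = -283/28.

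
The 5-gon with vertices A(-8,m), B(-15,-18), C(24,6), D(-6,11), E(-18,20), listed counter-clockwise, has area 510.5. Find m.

1

Write out the shoelace sum; only the two edges meeting at A involve m:
2·Area = [((-18)·m − (-8)·20) + ((-8)·(-18) − (-15)·m)] + 720
       = -3·m + 1024 = 1021
⇒ m = 1.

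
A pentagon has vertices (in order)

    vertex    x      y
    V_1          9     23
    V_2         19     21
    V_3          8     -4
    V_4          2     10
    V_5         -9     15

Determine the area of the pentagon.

Apply the shoelace formula: 2A = Σ (x_i·y_{i+1} − x_{i+1}·y_i), indices taken mod 5.
Σ = (-248) + (-244) + (88) + (120) + (-342) = -626
Area = |Σ|/2 = 313.

313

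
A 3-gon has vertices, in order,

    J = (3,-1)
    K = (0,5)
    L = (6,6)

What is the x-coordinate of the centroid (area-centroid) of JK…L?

3

Apply Gauss's area formula. First the cross-terms c_i = x_i·y_{i+1} − x_{i+1}·y_i:
  15, -30, -24  ⇒  2A = -39, A = -19.5.
Then Σ (x_i + x_{i+1})·c_i = -351, so x̄ = -351 / (6·(-19.5)) = 3.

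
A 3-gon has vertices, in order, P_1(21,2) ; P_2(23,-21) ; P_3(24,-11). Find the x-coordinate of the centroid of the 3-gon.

Apply the surveyor's formula. First the cross-terms c_i = x_i·y_{i+1} − x_{i+1}·y_i:
  -487, 251, 279  ⇒  2A = 43, A = 21.5.
Then Σ (x_i + x_{i+1})·c_i = 2924, so x̄ = 2924 / (6·21.5) = 68/3.

68/3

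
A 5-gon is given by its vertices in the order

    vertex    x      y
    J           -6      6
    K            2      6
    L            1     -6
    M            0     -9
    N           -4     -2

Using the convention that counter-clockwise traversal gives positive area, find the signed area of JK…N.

-73.5

Apply the surveyor's formula: 2A = Σ (x_i·y_{i+1} − x_{i+1}·y_i), indices taken mod 5.
Cross-terms: -48, -18, -9, -36, -36  ⇒  Σ = -147
Signed area = Σ/2 = -73.5 (negative ⇒ clockwise traversal).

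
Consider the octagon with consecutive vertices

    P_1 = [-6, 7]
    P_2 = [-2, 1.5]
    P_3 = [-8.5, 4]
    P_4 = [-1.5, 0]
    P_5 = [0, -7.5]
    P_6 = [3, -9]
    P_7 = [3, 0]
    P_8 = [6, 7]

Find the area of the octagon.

90.75

Apply Gauss's area formula: 2A = Σ (x_i·y_{i+1} − x_{i+1}·y_i), indices taken mod 8.
Σ = (5) + (4.75) + (6) + (11.25) + (22.5) + (27) + (21) + (84) = 181.5
Area = |Σ|/2 = 90.75.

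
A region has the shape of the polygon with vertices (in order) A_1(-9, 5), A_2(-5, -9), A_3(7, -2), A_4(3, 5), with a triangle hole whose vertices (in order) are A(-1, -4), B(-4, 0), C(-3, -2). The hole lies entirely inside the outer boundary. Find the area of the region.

Outer boundary:
Apply the surveyor's formula: 2A = Σ (x_i·y_{i+1} − x_{i+1}·y_i), indices taken mod 4.
Cross-terms: 106, 73, 41, 60  ⇒  Σ = 280
Area = |Σ|/2 = 140.
Hole:
Apply the shoelace formula: 2A = Σ (x_i·y_{i+1} − x_{i+1}·y_i), indices taken mod 3.
A→B: (-1)(0) − (-4)(-4) = -16
B→C: (-4)(-2) − (-3)(0) = 8
C→A: (-3)(-4) − (-1)(-2) = 10
Σ = 2
Area = |Σ|/2 = 1.
Net area = 140 − 1 = 139.

139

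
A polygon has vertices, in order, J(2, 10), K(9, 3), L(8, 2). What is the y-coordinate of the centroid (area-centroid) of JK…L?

Apply the shoelace (surveyor's) formula. First the cross-terms c_i = x_i·y_{i+1} − x_{i+1}·y_i:
  -84, -6, 76  ⇒  2A = -14, A = -7.
Then Σ (y_i + y_{i+1})·c_i = -210, so ȳ = -210 / (6·(-7)) = 5.

5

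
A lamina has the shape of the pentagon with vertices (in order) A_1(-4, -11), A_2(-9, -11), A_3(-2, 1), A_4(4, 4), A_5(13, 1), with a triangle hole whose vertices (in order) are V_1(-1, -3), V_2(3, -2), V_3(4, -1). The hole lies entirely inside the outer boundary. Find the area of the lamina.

Outer boundary:
A_1→A_2: (-4)(-11) − (-9)(-11) = -55
A_2→A_3: (-9)(1) − (-2)(-11) = -31
A_3→A_4: (-2)(4) − (4)(1) = -12
A_4→A_5: (4)(1) − (13)(4) = -48
A_5→A_1: (13)(-11) − (-4)(1) = -139
Σ = -285
Area = |Σ|/2 = 142.5.
Hole:
Cross-terms: 11, 5, -13  ⇒  Σ = 3
Area = |Σ|/2 = 1.5.
Net area = 142.5 − 1.5 = 141.

141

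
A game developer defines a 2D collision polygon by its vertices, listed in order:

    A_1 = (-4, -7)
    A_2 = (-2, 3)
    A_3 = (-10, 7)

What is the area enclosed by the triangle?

Apply the surveyor's formula: 2A = Σ (x_i·y_{i+1} − x_{i+1}·y_i), indices taken mod 3.
Σ = (-26) + (16) + (98) = 88
Area = |Σ|/2 = 44.

44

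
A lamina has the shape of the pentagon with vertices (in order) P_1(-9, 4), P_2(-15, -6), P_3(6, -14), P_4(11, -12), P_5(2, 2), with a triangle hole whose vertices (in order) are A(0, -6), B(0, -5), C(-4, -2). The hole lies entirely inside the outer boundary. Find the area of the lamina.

255

Outer boundary:
Apply Gauss's area formula: 2A = Σ (x_i·y_{i+1} − x_{i+1}·y_i), indices taken mod 5.
Cross-terms: 114, 246, 82, 46, 26  ⇒  Σ = 514
Area = |Σ|/2 = 257.
Hole:
Apply Gauss's area formula: 2A = Σ (x_i·y_{i+1} − x_{i+1}·y_i), indices taken mod 3.
A→B: (0)(-5) − (0)(-6) = 0
B→C: (0)(-2) − (-4)(-5) = -20
C→A: (-4)(-6) − (0)(-2) = 24
Σ = 4
Area = |Σ|/2 = 2.
Net area = 257 − 2 = 255.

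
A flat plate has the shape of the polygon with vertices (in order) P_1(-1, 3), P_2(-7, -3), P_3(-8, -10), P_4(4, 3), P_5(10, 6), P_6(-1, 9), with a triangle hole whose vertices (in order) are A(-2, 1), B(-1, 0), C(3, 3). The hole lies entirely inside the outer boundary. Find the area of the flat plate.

Outer boundary:
Apply the shoelace formula: 2A = Σ (x_i·y_{i+1} − x_{i+1}·y_i), indices taken mod 6.
Σ = (24) + (46) + (16) + (-6) + (96) + (6) = 182
Area = |Σ|/2 = 91.
Hole:
Apply Gauss's area formula: 2A = Σ (x_i·y_{i+1} − x_{i+1}·y_i), indices taken mod 3.
Σ = (1) + (-3) + (9) = 7
Area = |Σ|/2 = 3.5.
Net area = 91 − 3.5 = 87.5.

87.5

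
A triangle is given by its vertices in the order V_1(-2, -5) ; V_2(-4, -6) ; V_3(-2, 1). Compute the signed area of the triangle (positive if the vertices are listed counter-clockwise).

-6

Apply the surveyor's formula: 2A = Σ (x_i·y_{i+1} − x_{i+1}·y_i), indices taken mod 3.
Σ = (-8) + (-16) + (12) = -12
Signed area = Σ/2 = -6 (negative ⇒ clockwise traversal).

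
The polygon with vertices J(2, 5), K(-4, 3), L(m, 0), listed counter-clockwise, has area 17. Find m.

The doubled signed area Σ (x_i y_{i+1} − x_{i+1} y_i) is linear in m.
With m=0 it equals 26; the coefficient of m is 2 (from the two edges through L).
So 2·m + 26 = 2·17 = 34 ⇒ m = 4.

4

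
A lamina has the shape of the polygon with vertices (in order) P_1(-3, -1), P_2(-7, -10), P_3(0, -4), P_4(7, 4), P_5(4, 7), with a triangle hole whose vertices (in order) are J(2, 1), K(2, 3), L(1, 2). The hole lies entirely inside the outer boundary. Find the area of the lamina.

Outer boundary:
Apply the surveyor's formula: 2A = Σ (x_i·y_{i+1} − x_{i+1}·y_i), indices taken mod 5.
P_1→P_2: (-3)(-10) − (-7)(-1) = 23
P_2→P_3: (-7)(-4) − (0)(-10) = 28
P_3→P_4: (0)(4) − (7)(-4) = 28
P_4→P_5: (7)(7) − (4)(4) = 33
P_5→P_1: (4)(-1) − (-3)(7) = 17
Σ = 129
Area = |Σ|/2 = 64.5.
Hole:
Apply the shoelace (surveyor's) formula: 2A = Σ (x_i·y_{i+1} − x_{i+1}·y_i), indices taken mod 3.
Σ = (4) + (1) + (-3) = 2
Area = |Σ|/2 = 1.
Net area = 64.5 − 1 = 63.5.

63.5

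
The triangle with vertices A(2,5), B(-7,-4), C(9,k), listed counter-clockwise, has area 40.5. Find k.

Write out the shoelace sum; only the two edges meeting at C involve k:
2·Area = [((-7)·k − 9·(-4)) + (9·5 − 2·k)] + 27
       = -9·k + 108 = 81
⇒ k = 3.

3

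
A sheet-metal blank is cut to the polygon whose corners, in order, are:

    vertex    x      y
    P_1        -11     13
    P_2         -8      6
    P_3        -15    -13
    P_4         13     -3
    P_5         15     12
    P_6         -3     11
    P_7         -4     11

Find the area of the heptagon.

Σ = (38) + (194) + (214) + (201) + (201) + (11) + (69) = 928
Area = |Σ|/2 = 464.

464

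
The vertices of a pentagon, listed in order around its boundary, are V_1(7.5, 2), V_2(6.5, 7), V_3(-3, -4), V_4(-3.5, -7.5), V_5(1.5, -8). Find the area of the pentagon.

72.625

V_1→V_2: (7.5)(7) − (6.5)(2) = 39.5
V_2→V_3: (6.5)(-4) − (-3)(7) = -5
V_3→V_4: (-3)(-7.5) − (-3.5)(-4) = 8.5
V_4→V_5: (-3.5)(-8) − (1.5)(-7.5) = 39.25
V_5→V_1: (1.5)(2) − (7.5)(-8) = 63
Σ = 145.25
Area = |Σ|/2 = 72.625.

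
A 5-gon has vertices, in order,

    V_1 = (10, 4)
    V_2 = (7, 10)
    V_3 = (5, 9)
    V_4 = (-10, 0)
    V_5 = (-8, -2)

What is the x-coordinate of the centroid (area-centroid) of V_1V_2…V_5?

182/183

Apply Gauss's area formula. First the cross-terms c_i = x_i·y_{i+1} − x_{i+1}·y_i:
  72, 13, 90, 20, -12  ⇒  2A = 183, A = 91.5.
Then Σ (x_i + x_{i+1})·c_i = 546, so x̄ = 546 / (6·91.5) = 182/183.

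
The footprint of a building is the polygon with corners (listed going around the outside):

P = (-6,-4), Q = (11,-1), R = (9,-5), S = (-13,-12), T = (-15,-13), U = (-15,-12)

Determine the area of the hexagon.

103.5

Cross-terms: 50, -46, -173, -11, -15, -12  ⇒  Σ = -207
Area = |Σ|/2 = 103.5.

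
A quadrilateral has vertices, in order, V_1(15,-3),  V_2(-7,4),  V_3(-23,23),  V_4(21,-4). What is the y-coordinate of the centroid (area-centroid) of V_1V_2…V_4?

Apply the surveyor's formula. First the cross-terms c_i = x_i·y_{i+1} − x_{i+1}·y_i:
  39, -69, -391, -3  ⇒  2A = -424, A = -212.
Then Σ (y_i + y_{i+1})·c_i = -9232, so ȳ = -9232 / (6·(-212)) = 1154/159.

1154/159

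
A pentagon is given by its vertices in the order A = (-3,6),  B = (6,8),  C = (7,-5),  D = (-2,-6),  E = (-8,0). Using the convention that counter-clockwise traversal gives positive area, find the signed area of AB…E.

Σ = (-60) + (-86) + (-52) + (-48) + (-48) = -294
Signed area = Σ/2 = -147 (negative ⇒ clockwise traversal).

-147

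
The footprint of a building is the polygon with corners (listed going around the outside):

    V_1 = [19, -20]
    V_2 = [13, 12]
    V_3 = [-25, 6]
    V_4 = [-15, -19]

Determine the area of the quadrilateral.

1046

Σ = (488) + (378) + (565) + (661) = 2092
Area = |Σ|/2 = 1046.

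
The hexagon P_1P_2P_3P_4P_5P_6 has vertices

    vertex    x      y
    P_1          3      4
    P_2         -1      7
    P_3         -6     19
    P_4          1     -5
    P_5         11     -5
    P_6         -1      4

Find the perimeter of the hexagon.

|P_1P_2| = √((-4)² + (3)²) = √25 = 5
|P_2P_3| = √((-5)² + (12)²) = √169 = 13
|P_3P_4| = √((7)² + (-24)²) = √625 = 25
|P_4P_5| = √((10)² + (0)²) = √100 = 10
|P_5P_6| = √((-12)² + (9)²) = √225 = 15
|P_6P_1| = √((4)² + (0)²) = √16 = 4
Perimeter = 5 + 13 + 25 + 10 + 15 + 4 = 72.

72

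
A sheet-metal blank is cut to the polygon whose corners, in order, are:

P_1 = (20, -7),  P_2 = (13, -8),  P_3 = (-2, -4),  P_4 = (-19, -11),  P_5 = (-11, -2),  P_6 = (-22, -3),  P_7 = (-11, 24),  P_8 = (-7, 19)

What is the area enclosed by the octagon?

Σ = (-69) + (-68) + (-54) + (-83) + (-11) + (-561) + (-41) + (-331) = -1218
Area = |Σ|/2 = 609.

609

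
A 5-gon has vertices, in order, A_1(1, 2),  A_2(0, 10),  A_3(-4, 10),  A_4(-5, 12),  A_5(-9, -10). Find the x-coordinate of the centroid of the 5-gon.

Apply Gauss's area formula. First the cross-terms c_i = x_i·y_{i+1} − x_{i+1}·y_i:
  10, 40, 2, 158, -8  ⇒  2A = 202, A = 101.
Then Σ (x_i + x_{i+1})·c_i = -2316, so x̄ = -2316 / (6·101) = -386/101.

-386/101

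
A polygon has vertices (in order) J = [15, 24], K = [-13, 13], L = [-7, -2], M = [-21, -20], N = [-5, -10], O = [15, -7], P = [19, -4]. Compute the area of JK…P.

Apply the surveyor's formula: 2A = Σ (x_i·y_{i+1} − x_{i+1}·y_i), indices taken mod 7.
Σ = (507) + (117) + (98) + (110) + (185) + (73) + (516) = 1606
Area = |Σ|/2 = 803.

803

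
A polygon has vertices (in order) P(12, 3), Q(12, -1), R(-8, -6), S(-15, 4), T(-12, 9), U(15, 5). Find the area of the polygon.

Cross-terms: -48, -80, -122, -87, -195, -15  ⇒  Σ = -547
Area = |Σ|/2 = 273.5.

273.5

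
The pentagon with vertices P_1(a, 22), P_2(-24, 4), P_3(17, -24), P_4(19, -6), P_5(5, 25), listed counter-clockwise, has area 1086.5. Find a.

-8

Write out the shoelace sum; only the two edges meeting at P_1 involve a:
2·Area = [(5·22 − a·25) + (a·4 − (-24)·22)] + 1367
       = -21·a + 2005 = 2173
⇒ a = -8.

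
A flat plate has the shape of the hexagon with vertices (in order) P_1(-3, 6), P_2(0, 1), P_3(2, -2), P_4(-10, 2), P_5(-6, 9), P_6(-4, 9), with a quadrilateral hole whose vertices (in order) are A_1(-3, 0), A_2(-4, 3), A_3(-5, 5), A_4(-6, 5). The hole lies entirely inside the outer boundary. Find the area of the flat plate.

54

Outer boundary:
Cross-terms: -3, -2, -16, -78, -18, 3  ⇒  Σ = -114
Area = |Σ|/2 = 57.
Hole:
Apply the shoelace formula: 2A = Σ (x_i·y_{i+1} − x_{i+1}·y_i), indices taken mod 4.
A_1→A_2: (-3)(3) − (-4)(0) = -9
A_2→A_3: (-4)(5) − (-5)(3) = -5
A_3→A_4: (-5)(5) − (-6)(5) = 5
A_4→A_1: (-6)(0) − (-3)(5) = 15
Σ = 6
Area = |Σ|/2 = 3.
Net area = 57 − 3 = 54.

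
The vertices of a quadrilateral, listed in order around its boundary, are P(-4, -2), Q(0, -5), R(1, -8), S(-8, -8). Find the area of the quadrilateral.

Σ = (20) + (5) + (-72) + (-16) = -63
Area = |Σ|/2 = 31.5.

31.5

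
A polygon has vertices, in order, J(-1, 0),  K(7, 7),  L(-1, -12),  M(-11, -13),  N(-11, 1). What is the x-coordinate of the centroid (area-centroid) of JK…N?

-1075/267

Apply the surveyor's formula. First the cross-terms c_i = x_i·y_{i+1} − x_{i+1}·y_i:
  -7, -77, -119, -154, 1  ⇒  2A = -356, A = -178.
Then Σ (x_i + x_{i+1})·c_i = 4300, so x̄ = 4300 / (6·(-178)) = -1075/267.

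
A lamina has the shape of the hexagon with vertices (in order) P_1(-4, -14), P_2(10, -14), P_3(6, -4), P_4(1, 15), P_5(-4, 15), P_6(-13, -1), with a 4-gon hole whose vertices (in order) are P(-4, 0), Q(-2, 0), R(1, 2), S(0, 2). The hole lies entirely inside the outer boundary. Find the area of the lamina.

390

Outer boundary:
Apply the shoelace (surveyor's) formula: 2A = Σ (x_i·y_{i+1} − x_{i+1}·y_i), indices taken mod 6.
Cross-terms: 196, 44, 94, 75, 199, 178  ⇒  Σ = 786
Area = |Σ|/2 = 393.
Hole:
Apply Gauss's area formula: 2A = Σ (x_i·y_{i+1} − x_{i+1}·y_i), indices taken mod 4.
Σ = (0) + (-4) + (2) + (8) = 6
Area = |Σ|/2 = 3.
Net area = 393 − 3 = 390.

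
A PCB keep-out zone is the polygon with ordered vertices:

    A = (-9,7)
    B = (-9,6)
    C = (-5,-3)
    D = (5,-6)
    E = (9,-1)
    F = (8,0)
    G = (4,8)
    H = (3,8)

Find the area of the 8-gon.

166.5

Σ = (9) + (57) + (45) + (49) + (8) + (64) + (8) + (93) = 333
Area = |Σ|/2 = 166.5.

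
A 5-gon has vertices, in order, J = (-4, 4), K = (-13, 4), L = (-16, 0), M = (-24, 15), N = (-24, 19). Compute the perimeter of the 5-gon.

60

|JK| = √((-9)² + (0)²) = √81 = 9
|KL| = √((-3)² + (-4)²) = √25 = 5
|LM| = √((-8)² + (15)²) = √289 = 17
|MN| = √((0)² + (4)²) = √16 = 4
|NJ| = √((20)² + (-15)²) = √625 = 25
Perimeter = 9 + 5 + 17 + 4 + 25 = 60.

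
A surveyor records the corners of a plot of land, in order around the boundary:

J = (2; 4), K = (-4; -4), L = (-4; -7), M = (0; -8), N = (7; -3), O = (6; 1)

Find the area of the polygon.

Cross-terms: 8, 12, 32, 56, 25, 22  ⇒  Σ = 155
Area = |Σ|/2 = 77.5.

77.5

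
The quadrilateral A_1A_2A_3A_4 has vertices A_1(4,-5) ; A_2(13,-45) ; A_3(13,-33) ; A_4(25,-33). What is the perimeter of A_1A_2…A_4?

100

|A_1A_2| = √((9)² + (-40)²) = √1681 = 41
|A_2A_3| = √((0)² + (12)²) = √144 = 12
|A_3A_4| = √((12)² + (0)²) = √144 = 12
|A_4A_1| = √((-21)² + (28)²) = √1225 = 35
Perimeter = 41 + 12 + 12 + 35 = 100.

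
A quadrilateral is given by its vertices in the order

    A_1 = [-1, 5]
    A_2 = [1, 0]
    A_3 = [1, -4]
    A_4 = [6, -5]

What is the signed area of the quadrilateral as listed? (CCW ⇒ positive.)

Σ = (-5) + (-4) + (19) + (25) = 35
Signed area = Σ/2 = 17.5 (positive ⇒ counter-clockwise traversal).

17.5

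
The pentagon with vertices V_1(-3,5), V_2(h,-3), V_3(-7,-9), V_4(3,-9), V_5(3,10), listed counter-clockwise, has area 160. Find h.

Write out the shoelace sum; only the two edges meeting at V_2 involve h:
2·Area = [((-3)·(-3) − h·5) + (h·(-9) − (-7)·(-3))] + 192
       = -14·h + 180 = 320
⇒ h = -10.

-10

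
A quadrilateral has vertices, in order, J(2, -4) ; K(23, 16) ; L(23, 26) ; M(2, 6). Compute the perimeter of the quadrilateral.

|JK| = √((21)² + (20)²) = √841 = 29
|KL| = √((0)² + (10)²) = √100 = 10
|LM| = √((-21)² + (-20)²) = √841 = 29
|MJ| = √((0)² + (-10)²) = √100 = 10
Perimeter = 29 + 10 + 29 + 10 = 78.

78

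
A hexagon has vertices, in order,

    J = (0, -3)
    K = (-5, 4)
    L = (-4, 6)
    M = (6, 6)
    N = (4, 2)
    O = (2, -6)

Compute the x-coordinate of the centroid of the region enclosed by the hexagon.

73/135

Apply the surveyor's formula. First the cross-terms c_i = x_i·y_{i+1} − x_{i+1}·y_i:
  -15, -14, -60, -12, -28, -6  ⇒  2A = -135, A = -67.5.
Then Σ (x_i + x_{i+1})·c_i = -219, so x̄ = -219 / (6·(-67.5)) = 73/135.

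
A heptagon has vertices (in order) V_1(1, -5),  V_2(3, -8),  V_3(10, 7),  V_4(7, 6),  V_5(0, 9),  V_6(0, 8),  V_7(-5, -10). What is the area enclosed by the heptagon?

128.5

Σ = (7) + (101) + (11) + (63) + (0) + (40) + (35) = 257
Area = |Σ|/2 = 128.5.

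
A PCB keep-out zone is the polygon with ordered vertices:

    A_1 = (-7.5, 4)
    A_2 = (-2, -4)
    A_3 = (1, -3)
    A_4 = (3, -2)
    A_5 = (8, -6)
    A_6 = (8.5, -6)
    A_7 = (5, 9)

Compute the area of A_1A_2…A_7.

125

Σ = (38) + (10) + (7) + (-2) + (3) + (106.5) + (87.5) = 250
Area = |Σ|/2 = 125.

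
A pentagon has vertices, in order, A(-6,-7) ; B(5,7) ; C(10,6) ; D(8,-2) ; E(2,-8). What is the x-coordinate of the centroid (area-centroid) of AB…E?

241/79

Apply the shoelace formula. First the cross-terms c_i = x_i·y_{i+1} − x_{i+1}·y_i:
  -7, -40, -68, -60, -62  ⇒  2A = -237, A = -118.5.
Then Σ (x_i + x_{i+1})·c_i = -2169, so x̄ = -2169 / (6·(-118.5)) = 241/79.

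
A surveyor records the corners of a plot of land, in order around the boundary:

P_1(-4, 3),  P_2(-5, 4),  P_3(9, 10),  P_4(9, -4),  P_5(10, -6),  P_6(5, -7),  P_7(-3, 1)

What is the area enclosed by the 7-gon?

144

Σ = (-1) + (-86) + (-126) + (-14) + (-40) + (-16) + (-5) = -288
Area = |Σ|/2 = 144.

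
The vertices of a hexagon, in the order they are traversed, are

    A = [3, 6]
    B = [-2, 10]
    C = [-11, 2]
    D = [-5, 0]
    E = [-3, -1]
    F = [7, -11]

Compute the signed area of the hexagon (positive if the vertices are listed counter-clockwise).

Apply the shoelace formula: 2A = Σ (x_i·y_{i+1} − x_{i+1}·y_i), indices taken mod 6.
Σ = (42) + (106) + (10) + (5) + (40) + (75) = 278
Signed area = Σ/2 = 139 (positive ⇒ counter-clockwise traversal).

139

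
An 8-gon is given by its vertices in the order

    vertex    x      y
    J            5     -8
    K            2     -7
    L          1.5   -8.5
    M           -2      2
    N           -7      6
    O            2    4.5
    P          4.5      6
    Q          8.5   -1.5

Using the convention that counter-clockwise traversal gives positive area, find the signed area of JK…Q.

-103.75

Cross-terms: -19, -6.5, -14, 2, -43.5, -8.25, -57.75, -60.5  ⇒  Σ = -207.5
Signed area = Σ/2 = -103.75 (negative ⇒ clockwise traversal).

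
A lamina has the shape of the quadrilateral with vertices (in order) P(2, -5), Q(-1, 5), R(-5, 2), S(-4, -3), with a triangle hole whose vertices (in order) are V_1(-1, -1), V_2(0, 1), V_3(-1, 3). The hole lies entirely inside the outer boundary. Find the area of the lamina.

36.5

Outer boundary:
Cross-terms: 5, 23, 23, 26  ⇒  Σ = 77
Area = |Σ|/2 = 38.5.
Hole:
Apply the surveyor's formula: 2A = Σ (x_i·y_{i+1} − x_{i+1}·y_i), indices taken mod 3.
Σ = (-1) + (1) + (4) = 4
Area = |Σ|/2 = 2.
Net area = 38.5 − 2 = 36.5.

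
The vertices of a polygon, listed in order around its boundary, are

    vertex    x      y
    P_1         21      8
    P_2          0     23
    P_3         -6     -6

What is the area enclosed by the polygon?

349.5

Apply Gauss's area formula: 2A = Σ (x_i·y_{i+1} − x_{i+1}·y_i), indices taken mod 3.
Cross-terms: 483, 138, 78  ⇒  Σ = 699
Area = |Σ|/2 = 349.5.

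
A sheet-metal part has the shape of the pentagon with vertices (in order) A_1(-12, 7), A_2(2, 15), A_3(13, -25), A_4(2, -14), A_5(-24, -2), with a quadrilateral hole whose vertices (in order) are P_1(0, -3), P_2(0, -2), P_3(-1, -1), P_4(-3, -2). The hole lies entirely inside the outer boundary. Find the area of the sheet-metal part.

Outer boundary:
A_1→A_2: (-12)(15) − (2)(7) = -194
A_2→A_3: (2)(-25) − (13)(15) = -245
A_3→A_4: (13)(-14) − (2)(-25) = -132
A_4→A_5: (2)(-2) − (-24)(-14) = -340
A_5→A_1: (-24)(7) − (-12)(-2) = -192
Σ = -1103
Area = |Σ|/2 = 551.5.
Hole:
Apply the surveyor's formula: 2A = Σ (x_i·y_{i+1} − x_{i+1}·y_i), indices taken mod 4.
P_1→P_2: (0)(-2) − (0)(-3) = 0
P_2→P_3: (0)(-1) − (-1)(-2) = -2
P_3→P_4: (-1)(-2) − (-3)(-1) = -1
P_4→P_1: (-3)(-3) − (0)(-2) = 9
Σ = 6
Area = |Σ|/2 = 3.
Net area = 551.5 − 3 = 548.5.

548.5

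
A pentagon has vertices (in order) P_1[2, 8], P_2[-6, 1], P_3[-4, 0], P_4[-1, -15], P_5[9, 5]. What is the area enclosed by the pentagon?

153

Apply the shoelace (surveyor's) formula: 2A = Σ (x_i·y_{i+1} − x_{i+1}·y_i), indices taken mod 5.
Σ = (50) + (4) + (60) + (130) + (62) = 306
Area = |Σ|/2 = 153.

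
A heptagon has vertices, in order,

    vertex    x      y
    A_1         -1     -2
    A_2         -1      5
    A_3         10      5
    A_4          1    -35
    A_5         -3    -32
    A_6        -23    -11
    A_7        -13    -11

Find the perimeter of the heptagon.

118

|A_1A_2| = √((0)² + (7)²) = √49 = 7
|A_2A_3| = √((11)² + (0)²) = √121 = 11
|A_3A_4| = √((-9)² + (-40)²) = √1681 = 41
|A_4A_5| = √((-4)² + (3)²) = √25 = 5
|A_5A_6| = √((-20)² + (21)²) = √841 = 29
|A_6A_7| = √((10)² + (0)²) = √100 = 10
|A_7A_1| = √((12)² + (9)²) = √225 = 15
Perimeter = 7 + 11 + 41 + 5 + 29 + 10 + 15 = 118.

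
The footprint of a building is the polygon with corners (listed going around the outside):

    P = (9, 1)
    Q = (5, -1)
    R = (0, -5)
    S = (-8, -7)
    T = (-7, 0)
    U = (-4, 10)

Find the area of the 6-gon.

Apply the shoelace formula: 2A = Σ (x_i·y_{i+1} − x_{i+1}·y_i), indices taken mod 6.
Σ = (-14) + (-25) + (-40) + (-49) + (-70) + (-94) = -292
Area = |Σ|/2 = 146.

146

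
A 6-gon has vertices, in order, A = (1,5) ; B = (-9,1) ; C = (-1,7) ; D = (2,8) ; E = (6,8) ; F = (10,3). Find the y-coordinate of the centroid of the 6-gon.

456/85

Apply the shoelace (surveyor's) formula. First the cross-terms c_i = x_i·y_{i+1} − x_{i+1}·y_i:
  46, -62, -22, -32, -62, 47  ⇒  2A = -85, A = -42.5.
Then Σ (y_i + y_{i+1})·c_i = -1368, so ȳ = -1368 / (6·(-42.5)) = 456/85.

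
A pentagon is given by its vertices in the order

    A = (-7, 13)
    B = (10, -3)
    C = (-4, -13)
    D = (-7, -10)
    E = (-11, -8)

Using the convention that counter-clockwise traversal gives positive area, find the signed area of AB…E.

Apply the surveyor's formula: 2A = Σ (x_i·y_{i+1} − x_{i+1}·y_i), indices taken mod 5.
Cross-terms: -109, -142, -51, -54, -199  ⇒  Σ = -555
Signed area = Σ/2 = -277.5 (negative ⇒ clockwise traversal).

-277.5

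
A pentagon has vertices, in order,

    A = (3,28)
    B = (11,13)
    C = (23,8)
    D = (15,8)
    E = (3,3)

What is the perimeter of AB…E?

76

|AB| = √((8)² + (-15)²) = √289 = 17
|BC| = √((12)² + (-5)²) = √169 = 13
|CD| = √((-8)² + (0)²) = √64 = 8
|DE| = √((-12)² + (-5)²) = √169 = 13
|EA| = √((0)² + (25)²) = √625 = 25
Perimeter = 17 + 13 + 8 + 13 + 25 = 76.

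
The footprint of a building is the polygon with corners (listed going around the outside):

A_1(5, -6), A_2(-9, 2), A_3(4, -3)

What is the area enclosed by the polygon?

Apply the shoelace formula: 2A = Σ (x_i·y_{i+1} − x_{i+1}·y_i), indices taken mod 3.
Σ = (-44) + (19) + (-9) = -34
Area = |Σ|/2 = 17.

17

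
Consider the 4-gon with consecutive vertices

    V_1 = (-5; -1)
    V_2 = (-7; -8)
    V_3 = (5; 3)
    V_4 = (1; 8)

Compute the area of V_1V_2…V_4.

64

Apply Gauss's area formula: 2A = Σ (x_i·y_{i+1} − x_{i+1}·y_i), indices taken mod 4.
Σ = (33) + (19) + (37) + (39) = 128
Area = |Σ|/2 = 64.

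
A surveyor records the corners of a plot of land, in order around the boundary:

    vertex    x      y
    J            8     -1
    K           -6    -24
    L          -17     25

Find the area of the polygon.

Σ = (-198) + (-558) + (-183) = -939
Area = |Σ|/2 = 469.5.

469.5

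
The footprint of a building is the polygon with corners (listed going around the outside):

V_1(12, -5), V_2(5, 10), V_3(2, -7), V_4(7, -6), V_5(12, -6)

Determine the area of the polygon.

Cross-terms: 145, -55, 37, 30, 12  ⇒  Σ = 169
Area = |Σ|/2 = 84.5.

84.5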